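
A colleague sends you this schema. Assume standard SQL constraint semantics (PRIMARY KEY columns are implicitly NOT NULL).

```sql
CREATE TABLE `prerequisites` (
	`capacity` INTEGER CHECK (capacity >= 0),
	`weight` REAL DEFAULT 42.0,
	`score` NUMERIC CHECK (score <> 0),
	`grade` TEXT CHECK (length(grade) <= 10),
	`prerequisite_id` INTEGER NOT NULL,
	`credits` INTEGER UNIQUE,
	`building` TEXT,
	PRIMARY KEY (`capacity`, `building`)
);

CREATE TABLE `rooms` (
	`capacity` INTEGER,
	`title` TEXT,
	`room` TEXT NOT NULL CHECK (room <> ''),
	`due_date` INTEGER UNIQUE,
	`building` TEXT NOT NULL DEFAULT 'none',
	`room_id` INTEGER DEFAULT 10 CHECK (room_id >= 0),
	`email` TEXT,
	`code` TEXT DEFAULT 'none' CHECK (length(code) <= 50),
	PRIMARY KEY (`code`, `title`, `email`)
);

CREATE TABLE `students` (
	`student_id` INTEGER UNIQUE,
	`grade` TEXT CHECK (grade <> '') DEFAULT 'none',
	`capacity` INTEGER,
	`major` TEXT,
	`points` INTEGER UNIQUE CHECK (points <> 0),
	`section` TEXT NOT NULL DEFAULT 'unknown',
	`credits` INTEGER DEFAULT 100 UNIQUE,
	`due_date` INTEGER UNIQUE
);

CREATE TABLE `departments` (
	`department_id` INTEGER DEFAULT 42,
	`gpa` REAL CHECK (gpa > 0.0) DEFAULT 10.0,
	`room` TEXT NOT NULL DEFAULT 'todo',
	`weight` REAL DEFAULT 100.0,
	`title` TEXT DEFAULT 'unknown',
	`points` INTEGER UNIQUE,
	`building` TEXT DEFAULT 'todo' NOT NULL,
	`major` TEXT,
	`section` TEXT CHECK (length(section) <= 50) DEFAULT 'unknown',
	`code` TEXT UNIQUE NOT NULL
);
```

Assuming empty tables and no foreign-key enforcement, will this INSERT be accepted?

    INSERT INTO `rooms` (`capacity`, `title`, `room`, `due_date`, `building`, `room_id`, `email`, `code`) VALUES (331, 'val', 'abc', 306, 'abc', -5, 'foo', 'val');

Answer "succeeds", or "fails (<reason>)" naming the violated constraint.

The value -5 for room_id violates CHECK (room_id >= 0).

fails (CHECK on room_id)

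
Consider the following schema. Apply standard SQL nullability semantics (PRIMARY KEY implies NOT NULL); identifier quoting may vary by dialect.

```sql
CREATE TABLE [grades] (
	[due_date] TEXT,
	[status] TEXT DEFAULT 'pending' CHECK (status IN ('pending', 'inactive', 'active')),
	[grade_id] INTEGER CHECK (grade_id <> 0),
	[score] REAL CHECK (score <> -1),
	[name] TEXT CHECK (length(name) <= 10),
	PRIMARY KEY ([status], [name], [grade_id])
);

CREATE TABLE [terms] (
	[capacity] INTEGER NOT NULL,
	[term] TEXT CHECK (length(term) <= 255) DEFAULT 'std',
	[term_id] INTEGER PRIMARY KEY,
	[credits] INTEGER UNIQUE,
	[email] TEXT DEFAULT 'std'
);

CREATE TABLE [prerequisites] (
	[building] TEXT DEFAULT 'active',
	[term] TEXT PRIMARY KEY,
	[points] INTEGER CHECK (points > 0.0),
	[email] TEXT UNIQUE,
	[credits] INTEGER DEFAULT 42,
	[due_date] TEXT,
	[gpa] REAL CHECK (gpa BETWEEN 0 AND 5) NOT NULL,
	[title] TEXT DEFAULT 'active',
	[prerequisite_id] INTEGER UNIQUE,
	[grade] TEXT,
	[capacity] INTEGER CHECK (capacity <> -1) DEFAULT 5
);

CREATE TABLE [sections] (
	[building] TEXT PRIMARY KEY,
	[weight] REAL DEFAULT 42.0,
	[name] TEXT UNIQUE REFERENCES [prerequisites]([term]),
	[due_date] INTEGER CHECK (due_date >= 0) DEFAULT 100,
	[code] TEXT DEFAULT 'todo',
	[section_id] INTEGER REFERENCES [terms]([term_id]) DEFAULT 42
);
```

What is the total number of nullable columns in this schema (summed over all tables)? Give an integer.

grades: 2 nullable (due_date, score — PK (status, name, grade_id) and explicit NOT NULL columns excluded).
terms: 3 nullable (term, credits, email — PK (term_id) and explicit NOT NULL columns excluded).
prerequisites: 9 nullable (building, points, email, credits, due_date, title, prerequisite_id, grade, capacity — PK (term) and explicit NOT NULL columns excluded).
sections: 5 nullable (weight, name, due_date, code, section_id — PK (building) and explicit NOT NULL columns excluded).
Total: 2 + 3 + 9 + 5 = 19.

19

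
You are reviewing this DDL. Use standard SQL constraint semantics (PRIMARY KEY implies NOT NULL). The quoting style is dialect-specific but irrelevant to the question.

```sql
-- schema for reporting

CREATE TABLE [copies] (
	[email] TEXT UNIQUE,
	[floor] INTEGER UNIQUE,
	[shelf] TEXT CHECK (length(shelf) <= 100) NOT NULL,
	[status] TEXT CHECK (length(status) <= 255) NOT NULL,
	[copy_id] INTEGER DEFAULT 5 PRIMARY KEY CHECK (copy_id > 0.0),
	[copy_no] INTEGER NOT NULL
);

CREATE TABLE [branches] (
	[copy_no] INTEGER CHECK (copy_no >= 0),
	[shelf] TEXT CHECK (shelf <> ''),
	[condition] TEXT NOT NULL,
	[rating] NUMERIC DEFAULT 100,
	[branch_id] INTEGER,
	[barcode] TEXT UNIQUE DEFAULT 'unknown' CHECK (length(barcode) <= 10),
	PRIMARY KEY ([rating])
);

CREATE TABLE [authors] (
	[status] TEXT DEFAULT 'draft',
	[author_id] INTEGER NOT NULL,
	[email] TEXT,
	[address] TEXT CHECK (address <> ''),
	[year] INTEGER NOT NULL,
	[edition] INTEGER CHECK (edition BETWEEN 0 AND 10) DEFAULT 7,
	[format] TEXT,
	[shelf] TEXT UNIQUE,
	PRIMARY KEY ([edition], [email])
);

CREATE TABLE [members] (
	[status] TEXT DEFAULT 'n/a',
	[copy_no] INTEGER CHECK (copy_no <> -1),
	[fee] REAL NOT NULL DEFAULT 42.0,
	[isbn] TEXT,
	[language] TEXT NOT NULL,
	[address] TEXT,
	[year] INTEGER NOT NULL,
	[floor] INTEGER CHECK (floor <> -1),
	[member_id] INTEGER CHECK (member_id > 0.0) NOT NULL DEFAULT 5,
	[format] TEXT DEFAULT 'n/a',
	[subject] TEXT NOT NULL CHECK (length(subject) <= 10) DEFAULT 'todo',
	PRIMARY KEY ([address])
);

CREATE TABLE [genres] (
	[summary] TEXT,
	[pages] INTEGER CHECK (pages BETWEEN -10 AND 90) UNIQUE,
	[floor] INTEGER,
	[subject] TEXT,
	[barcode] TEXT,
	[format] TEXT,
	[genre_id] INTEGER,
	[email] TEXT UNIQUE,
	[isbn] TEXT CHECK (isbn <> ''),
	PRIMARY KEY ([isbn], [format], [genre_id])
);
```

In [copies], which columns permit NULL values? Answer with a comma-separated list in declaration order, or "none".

- email: UNIQUE does not imply NOT NULL → nullable.
- floor: UNIQUE does not imply NOT NULL → nullable.
- shelf: declared NOT NULL → not nullable.
- status: declared NOT NULL → not nullable.
- copy_id: part of the PRIMARY KEY, which implies NOT NULL → not nullable.
- copy_no: declared NOT NULL → not nullable.

email, floor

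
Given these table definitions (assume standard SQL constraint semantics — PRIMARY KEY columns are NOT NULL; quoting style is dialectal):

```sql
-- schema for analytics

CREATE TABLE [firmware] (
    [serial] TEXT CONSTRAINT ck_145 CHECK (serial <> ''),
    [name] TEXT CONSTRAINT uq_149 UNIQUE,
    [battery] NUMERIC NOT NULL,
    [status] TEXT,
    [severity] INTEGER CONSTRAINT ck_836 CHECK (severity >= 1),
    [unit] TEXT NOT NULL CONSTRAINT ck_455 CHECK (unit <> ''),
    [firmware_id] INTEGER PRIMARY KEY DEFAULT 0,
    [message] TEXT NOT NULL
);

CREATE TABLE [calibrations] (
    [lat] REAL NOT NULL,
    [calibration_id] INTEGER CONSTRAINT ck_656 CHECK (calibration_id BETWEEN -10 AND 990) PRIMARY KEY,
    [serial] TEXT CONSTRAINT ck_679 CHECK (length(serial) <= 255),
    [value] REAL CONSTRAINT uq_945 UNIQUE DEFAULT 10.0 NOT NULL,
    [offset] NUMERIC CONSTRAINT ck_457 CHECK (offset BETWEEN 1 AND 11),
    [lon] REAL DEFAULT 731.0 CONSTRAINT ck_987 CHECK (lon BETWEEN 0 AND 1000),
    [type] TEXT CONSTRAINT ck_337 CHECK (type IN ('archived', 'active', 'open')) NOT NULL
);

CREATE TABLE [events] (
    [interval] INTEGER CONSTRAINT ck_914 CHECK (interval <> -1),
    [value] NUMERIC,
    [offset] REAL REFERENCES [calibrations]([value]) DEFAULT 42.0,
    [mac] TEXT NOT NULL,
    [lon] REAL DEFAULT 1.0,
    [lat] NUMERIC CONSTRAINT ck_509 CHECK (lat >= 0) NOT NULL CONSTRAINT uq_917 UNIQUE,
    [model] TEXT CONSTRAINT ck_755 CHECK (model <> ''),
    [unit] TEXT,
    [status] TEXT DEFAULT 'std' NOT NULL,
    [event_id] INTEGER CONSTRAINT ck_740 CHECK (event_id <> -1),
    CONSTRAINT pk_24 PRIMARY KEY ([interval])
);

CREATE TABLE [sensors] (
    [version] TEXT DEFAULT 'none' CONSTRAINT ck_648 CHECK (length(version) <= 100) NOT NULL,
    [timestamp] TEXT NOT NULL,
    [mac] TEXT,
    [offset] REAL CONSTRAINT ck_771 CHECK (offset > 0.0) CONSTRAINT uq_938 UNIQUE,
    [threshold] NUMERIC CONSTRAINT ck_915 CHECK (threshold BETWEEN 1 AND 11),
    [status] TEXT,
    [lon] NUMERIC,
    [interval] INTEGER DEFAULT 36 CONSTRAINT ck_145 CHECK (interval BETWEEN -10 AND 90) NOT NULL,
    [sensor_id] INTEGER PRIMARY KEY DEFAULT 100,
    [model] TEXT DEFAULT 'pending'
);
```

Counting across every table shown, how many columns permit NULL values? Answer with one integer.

19

firmware: 4 nullable (serial, name, status, severity — PK (firmware_id) and explicit NOT NULL columns excluded).
calibrations: 3 nullable (serial, offset, lon — PK (calibration_id) and explicit NOT NULL columns excluded).
events: 6 nullable (value, offset, lon, model, unit, event_id — PK (interval) and explicit NOT NULL columns excluded).
sensors: 6 nullable (mac, offset, threshold, status, lon, model — PK (sensor_id) and explicit NOT NULL columns excluded).
Total: 4 + 3 + 6 + 6 = 19.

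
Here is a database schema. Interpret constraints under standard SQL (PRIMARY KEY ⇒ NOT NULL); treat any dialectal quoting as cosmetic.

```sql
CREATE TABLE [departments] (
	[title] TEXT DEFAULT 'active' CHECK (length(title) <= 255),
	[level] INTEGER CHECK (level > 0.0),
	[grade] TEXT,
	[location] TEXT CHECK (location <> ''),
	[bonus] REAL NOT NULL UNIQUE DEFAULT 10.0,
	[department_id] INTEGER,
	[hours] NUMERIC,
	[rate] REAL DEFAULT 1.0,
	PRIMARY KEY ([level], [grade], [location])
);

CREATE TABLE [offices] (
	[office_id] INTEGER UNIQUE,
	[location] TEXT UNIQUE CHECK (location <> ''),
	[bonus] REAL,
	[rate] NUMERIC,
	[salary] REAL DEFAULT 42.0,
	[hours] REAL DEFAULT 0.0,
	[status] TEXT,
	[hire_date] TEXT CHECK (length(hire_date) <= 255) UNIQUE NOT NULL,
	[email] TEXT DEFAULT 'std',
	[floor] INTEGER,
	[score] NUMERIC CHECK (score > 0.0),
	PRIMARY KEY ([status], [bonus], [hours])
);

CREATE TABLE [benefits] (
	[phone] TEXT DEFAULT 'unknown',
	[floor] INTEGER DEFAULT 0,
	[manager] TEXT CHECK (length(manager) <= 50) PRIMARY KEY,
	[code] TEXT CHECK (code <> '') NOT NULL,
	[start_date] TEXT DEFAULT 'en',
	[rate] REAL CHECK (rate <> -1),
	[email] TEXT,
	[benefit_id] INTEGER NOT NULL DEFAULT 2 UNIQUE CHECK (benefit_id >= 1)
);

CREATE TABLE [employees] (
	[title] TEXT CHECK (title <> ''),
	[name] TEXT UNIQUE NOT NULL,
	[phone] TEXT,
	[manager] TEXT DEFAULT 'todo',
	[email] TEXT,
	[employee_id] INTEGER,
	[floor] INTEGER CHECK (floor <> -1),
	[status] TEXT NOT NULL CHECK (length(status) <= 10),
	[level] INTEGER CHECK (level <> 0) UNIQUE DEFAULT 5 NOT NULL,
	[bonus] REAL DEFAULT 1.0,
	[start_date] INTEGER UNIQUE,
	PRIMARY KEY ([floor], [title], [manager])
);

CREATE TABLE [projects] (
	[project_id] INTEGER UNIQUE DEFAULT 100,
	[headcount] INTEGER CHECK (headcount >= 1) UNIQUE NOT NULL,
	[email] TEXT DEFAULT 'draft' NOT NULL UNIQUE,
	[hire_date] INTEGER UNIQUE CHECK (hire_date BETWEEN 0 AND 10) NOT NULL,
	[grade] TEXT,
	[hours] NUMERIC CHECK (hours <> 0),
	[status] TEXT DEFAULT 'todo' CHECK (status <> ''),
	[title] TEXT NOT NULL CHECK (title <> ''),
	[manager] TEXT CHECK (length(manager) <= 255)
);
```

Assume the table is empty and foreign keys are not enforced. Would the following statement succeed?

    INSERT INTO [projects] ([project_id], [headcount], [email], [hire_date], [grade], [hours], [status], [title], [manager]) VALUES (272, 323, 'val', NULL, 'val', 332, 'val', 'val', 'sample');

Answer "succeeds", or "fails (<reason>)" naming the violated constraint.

hire_date is explicitly set to NULL, but hire_date is declared NOT NULL.

fails (NOT NULL on hire_date)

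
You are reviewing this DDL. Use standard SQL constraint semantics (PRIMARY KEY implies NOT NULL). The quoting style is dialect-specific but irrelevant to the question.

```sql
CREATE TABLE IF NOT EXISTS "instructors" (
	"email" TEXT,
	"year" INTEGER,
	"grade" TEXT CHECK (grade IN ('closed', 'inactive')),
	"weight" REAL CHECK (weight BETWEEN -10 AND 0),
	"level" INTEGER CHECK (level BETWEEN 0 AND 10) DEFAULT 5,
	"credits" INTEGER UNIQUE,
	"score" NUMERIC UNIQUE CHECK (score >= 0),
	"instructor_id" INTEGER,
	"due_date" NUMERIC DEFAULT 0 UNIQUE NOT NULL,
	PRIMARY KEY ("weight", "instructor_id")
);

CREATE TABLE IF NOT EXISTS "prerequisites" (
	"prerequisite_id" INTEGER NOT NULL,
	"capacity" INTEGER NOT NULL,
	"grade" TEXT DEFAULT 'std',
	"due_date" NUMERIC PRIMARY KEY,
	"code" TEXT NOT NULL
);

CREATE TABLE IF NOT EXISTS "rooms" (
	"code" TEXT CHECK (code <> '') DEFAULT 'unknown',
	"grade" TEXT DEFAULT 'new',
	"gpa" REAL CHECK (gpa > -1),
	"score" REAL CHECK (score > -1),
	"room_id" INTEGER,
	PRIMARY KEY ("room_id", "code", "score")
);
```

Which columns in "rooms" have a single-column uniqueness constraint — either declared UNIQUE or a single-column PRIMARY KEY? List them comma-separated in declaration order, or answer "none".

none

- code: part of a composite PRIMARY KEY — only the tuple is unique, not this column on its own.
- grade: no UNIQUE or single-column PK constraint.
- gpa: no UNIQUE or single-column PK constraint.
- score: part of a composite PRIMARY KEY — only the tuple is unique, not this column on its own.
- room_id: part of a composite PRIMARY KEY — only the tuple is unique, not this column on its own.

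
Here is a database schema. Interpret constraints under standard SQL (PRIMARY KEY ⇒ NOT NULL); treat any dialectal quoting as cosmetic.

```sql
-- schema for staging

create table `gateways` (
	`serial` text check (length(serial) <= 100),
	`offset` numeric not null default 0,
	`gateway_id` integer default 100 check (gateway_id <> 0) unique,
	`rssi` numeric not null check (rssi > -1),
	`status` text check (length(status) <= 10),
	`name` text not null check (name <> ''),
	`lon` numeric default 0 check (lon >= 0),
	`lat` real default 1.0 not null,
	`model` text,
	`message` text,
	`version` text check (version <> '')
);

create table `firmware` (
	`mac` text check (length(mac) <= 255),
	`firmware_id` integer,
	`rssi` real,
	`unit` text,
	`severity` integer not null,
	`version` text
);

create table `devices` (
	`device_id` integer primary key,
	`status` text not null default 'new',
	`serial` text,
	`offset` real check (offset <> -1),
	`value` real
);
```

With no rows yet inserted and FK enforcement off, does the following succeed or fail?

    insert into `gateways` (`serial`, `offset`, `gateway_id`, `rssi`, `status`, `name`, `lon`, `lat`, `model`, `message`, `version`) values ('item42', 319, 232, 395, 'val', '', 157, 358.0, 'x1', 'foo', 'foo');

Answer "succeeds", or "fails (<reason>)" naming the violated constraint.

The value '' for name violates CHECK (name <> '').

fails (CHECK on name)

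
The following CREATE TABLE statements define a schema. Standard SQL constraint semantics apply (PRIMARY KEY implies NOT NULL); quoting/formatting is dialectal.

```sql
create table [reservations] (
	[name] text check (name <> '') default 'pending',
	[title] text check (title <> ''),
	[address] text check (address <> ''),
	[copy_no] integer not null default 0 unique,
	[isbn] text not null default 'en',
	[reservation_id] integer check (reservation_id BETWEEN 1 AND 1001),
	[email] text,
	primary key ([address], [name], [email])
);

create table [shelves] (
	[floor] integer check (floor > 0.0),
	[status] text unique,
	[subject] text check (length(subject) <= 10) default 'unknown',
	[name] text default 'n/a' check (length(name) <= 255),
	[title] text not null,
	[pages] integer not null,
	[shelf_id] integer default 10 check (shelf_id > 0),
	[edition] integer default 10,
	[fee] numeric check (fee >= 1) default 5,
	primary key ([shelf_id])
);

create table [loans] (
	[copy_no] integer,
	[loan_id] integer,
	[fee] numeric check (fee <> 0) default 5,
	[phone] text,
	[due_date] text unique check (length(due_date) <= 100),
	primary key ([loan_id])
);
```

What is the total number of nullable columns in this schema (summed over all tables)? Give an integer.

reservations: 2 nullable (title, reservation_id — PK (address, name, email) and explicit NOT NULL columns excluded).
shelves: 6 nullable (floor, status, subject, name, edition, fee — PK (shelf_id) and explicit NOT NULL columns excluded).
loans: 4 nullable (copy_no, fee, phone, due_date — PK (loan_id) and explicit NOT NULL columns excluded).
Total: 2 + 6 + 4 = 12.

12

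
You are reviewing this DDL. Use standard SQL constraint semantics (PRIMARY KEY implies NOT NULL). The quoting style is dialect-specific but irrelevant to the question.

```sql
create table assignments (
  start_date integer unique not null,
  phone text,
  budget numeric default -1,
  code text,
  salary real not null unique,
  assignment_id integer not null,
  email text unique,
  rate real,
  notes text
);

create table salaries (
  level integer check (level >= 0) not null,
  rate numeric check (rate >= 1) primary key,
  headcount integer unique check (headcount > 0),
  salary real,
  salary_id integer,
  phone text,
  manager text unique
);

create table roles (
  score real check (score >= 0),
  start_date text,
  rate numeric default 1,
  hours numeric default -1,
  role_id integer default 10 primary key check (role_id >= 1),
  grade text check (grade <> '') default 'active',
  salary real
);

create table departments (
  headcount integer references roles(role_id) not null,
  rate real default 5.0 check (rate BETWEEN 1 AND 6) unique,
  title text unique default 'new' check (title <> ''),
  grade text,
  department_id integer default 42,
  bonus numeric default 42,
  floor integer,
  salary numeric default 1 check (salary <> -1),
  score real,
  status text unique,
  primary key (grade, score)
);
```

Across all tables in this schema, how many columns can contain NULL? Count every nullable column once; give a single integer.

assignments: 6 nullable (phone, budget, code, email, rate, notes — PK none and explicit NOT NULL columns excluded).
salaries: 5 nullable (headcount, salary, salary_id, phone, manager — PK (rate) and explicit NOT NULL columns excluded).
roles: 6 nullable (score, start_date, rate, hours, grade, salary — PK (role_id) and explicit NOT NULL columns excluded).
departments: 7 nullable (rate, title, department_id, bonus, floor, salary, status — PK (grade, score) and explicit NOT NULL columns excluded).
Total: 6 + 5 + 6 + 7 = 24.

24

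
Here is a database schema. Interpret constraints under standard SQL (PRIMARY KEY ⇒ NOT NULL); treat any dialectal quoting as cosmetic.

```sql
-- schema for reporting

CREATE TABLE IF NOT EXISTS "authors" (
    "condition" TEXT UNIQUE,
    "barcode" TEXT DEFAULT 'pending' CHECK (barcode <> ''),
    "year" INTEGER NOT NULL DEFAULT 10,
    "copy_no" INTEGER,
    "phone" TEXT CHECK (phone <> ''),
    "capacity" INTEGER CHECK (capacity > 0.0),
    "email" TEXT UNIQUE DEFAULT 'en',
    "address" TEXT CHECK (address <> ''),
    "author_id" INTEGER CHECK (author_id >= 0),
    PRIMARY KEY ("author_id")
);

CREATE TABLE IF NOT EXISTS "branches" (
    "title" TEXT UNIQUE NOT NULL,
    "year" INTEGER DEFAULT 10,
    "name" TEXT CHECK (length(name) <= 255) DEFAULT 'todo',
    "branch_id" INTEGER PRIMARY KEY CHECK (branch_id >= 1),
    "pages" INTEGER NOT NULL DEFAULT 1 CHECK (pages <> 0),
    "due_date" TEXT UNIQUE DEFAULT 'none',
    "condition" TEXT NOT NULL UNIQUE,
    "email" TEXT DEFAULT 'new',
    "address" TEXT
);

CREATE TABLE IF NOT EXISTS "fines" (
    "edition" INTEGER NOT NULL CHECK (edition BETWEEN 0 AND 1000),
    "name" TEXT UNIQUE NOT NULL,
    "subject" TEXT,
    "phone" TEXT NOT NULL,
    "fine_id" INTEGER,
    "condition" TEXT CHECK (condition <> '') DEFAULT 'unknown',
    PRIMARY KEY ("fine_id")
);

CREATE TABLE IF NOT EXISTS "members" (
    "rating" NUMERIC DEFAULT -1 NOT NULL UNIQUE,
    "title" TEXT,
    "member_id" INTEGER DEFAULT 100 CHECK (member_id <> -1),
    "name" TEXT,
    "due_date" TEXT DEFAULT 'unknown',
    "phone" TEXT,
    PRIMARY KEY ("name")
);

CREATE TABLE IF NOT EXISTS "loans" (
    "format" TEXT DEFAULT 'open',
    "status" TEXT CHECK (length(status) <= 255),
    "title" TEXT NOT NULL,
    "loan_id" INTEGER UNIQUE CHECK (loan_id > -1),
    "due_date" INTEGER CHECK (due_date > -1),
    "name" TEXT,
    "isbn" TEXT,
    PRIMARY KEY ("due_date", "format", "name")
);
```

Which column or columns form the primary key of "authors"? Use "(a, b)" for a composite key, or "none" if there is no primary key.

author_id

author_id is declared PRIMARY KEY as a table-level PRIMARY KEY clause.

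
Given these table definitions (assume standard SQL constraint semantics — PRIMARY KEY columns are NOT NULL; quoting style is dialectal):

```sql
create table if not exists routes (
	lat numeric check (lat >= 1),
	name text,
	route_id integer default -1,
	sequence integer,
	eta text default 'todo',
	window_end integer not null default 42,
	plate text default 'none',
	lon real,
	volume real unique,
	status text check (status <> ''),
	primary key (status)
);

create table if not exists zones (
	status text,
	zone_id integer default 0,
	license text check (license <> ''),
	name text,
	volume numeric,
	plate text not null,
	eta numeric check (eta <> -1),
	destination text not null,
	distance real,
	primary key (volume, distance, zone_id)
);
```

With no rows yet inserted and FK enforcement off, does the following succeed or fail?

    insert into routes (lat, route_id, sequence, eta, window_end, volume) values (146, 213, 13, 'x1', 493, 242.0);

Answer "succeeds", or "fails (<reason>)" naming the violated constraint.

status is omitted from the column list and has no DEFAULT, so it would receive NULL.
But status is part of the PRIMARY KEY (implied NOT NULL).

fails (NOT NULL on status)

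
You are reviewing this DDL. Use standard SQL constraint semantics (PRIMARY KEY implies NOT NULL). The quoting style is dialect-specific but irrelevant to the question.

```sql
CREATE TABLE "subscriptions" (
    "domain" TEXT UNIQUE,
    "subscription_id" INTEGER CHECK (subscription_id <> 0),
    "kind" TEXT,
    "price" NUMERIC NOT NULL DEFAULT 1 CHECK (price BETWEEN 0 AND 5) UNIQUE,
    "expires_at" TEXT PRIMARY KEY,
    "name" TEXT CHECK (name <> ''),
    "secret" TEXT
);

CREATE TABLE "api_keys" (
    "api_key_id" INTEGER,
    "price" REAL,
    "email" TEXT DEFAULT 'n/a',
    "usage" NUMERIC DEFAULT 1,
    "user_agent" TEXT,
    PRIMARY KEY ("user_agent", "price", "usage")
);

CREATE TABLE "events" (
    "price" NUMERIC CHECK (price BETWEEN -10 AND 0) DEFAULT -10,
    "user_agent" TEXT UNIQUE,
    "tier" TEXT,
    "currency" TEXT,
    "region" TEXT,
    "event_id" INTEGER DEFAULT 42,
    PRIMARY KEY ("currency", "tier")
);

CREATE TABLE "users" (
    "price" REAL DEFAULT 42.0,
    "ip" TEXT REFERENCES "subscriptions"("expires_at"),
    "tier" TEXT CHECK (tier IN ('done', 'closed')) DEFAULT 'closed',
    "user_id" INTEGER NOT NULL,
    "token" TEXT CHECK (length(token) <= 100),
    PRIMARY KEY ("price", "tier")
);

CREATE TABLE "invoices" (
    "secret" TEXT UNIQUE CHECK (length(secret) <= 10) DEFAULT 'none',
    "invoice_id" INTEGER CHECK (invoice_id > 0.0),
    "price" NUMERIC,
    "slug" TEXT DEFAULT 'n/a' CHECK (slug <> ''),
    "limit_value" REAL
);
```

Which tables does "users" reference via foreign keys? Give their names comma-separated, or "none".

subscriptions

- ip REFERENCES subscriptions(expires_at).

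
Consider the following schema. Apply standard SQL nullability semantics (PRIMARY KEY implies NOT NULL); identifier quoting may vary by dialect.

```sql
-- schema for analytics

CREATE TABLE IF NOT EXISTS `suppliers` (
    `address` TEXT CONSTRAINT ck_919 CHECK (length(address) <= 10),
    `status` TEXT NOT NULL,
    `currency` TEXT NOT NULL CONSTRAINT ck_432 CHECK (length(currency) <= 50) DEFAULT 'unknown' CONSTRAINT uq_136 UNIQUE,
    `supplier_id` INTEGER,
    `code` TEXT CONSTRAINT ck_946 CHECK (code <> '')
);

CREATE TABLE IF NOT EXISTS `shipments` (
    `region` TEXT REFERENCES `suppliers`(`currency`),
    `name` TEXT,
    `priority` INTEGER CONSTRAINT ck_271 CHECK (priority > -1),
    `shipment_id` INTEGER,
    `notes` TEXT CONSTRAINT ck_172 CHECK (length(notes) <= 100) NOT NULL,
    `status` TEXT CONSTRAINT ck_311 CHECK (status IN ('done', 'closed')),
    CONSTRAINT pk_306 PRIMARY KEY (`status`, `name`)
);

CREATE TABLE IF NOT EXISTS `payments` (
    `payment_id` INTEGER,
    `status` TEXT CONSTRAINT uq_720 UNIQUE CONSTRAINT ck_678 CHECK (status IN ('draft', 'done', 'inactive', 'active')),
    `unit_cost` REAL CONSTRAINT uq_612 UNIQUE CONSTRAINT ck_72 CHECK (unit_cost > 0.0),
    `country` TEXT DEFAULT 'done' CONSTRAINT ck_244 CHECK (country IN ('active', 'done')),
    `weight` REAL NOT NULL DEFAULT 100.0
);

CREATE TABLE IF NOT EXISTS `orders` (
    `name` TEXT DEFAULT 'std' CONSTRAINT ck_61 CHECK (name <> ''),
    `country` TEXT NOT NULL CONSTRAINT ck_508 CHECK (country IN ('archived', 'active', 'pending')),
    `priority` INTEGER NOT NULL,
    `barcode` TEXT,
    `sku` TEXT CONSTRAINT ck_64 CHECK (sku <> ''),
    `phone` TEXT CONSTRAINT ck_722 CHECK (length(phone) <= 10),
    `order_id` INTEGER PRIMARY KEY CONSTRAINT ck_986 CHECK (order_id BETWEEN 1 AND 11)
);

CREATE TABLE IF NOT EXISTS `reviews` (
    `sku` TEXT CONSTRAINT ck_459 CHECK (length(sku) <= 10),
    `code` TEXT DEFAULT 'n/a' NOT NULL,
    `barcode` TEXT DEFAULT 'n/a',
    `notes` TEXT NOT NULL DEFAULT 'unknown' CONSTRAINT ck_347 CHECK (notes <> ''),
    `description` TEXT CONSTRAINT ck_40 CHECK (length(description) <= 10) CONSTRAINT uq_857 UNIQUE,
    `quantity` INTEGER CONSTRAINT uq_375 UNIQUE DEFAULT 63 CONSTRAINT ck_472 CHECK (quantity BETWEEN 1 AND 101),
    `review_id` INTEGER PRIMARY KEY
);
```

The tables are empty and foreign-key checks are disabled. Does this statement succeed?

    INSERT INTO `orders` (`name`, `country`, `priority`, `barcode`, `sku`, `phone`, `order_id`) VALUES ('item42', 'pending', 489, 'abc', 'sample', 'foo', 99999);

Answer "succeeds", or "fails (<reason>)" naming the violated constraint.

The value 99999 for order_id violates CHECK (order_id BETWEEN 1 AND 11).

fails (CHECK on order_id)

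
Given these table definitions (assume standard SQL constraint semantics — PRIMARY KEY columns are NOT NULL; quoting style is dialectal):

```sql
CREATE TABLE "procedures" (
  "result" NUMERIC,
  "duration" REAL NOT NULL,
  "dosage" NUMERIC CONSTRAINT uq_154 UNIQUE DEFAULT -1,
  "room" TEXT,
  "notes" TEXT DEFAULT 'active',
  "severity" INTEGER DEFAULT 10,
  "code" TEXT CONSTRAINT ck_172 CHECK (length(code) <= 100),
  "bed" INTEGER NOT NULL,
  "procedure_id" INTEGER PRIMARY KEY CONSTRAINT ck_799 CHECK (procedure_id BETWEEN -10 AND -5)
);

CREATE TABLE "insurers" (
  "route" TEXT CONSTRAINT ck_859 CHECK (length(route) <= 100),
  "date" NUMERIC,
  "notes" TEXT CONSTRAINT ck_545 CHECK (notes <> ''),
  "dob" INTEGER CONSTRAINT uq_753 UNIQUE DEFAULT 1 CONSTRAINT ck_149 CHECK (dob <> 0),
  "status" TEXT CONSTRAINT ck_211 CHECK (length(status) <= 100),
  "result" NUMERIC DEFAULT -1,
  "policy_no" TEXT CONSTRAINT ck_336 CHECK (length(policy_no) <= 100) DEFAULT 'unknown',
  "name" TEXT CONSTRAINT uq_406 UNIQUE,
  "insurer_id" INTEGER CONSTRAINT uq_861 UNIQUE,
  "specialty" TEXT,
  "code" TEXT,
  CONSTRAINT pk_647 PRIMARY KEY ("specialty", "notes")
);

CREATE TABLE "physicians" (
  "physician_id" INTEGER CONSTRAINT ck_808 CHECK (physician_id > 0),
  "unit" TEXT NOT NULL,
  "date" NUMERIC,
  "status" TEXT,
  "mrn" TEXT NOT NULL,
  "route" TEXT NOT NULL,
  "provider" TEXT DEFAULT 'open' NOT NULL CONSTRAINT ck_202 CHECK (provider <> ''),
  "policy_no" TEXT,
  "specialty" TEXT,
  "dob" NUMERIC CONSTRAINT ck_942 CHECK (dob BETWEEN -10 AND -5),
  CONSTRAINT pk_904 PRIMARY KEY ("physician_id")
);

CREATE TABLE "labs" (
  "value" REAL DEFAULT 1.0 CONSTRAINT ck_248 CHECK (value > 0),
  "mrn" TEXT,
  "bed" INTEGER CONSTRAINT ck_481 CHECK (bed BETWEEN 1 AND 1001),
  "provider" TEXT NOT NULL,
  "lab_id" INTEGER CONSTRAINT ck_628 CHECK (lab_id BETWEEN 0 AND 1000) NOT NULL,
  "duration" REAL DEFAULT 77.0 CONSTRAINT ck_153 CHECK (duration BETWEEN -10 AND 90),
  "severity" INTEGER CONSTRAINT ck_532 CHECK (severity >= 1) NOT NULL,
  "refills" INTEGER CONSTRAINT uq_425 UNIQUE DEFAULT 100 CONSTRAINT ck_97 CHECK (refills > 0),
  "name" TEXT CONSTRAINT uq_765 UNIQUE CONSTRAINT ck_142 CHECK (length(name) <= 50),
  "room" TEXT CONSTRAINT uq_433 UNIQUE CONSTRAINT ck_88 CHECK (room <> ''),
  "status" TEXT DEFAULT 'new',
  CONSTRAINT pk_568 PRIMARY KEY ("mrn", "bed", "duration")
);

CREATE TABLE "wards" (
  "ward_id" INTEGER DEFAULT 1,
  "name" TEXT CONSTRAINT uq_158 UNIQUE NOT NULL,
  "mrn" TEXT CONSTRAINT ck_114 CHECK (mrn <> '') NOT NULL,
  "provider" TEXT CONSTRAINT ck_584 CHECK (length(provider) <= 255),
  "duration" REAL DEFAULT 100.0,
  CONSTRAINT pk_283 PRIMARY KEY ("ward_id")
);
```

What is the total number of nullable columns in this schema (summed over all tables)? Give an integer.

procedures: 6 nullable (result, dosage, room, notes, severity, code — PK (procedure_id) and explicit NOT NULL columns excluded).
insurers: 9 nullable (route, date, dob, status, result, policy_no, name, insurer_id, code — PK (specialty, notes) and explicit NOT NULL columns excluded).
physicians: 5 nullable (date, status, policy_no, specialty, dob — PK (physician_id) and explicit NOT NULL columns excluded).
labs: 5 nullable (value, refills, name, room, status — PK (mrn, bed, duration) and explicit NOT NULL columns excluded).
wards: 2 nullable (provider, duration — PK (ward_id) and explicit NOT NULL columns excluded).
Total: 6 + 9 + 5 + 5 + 2 = 27.

27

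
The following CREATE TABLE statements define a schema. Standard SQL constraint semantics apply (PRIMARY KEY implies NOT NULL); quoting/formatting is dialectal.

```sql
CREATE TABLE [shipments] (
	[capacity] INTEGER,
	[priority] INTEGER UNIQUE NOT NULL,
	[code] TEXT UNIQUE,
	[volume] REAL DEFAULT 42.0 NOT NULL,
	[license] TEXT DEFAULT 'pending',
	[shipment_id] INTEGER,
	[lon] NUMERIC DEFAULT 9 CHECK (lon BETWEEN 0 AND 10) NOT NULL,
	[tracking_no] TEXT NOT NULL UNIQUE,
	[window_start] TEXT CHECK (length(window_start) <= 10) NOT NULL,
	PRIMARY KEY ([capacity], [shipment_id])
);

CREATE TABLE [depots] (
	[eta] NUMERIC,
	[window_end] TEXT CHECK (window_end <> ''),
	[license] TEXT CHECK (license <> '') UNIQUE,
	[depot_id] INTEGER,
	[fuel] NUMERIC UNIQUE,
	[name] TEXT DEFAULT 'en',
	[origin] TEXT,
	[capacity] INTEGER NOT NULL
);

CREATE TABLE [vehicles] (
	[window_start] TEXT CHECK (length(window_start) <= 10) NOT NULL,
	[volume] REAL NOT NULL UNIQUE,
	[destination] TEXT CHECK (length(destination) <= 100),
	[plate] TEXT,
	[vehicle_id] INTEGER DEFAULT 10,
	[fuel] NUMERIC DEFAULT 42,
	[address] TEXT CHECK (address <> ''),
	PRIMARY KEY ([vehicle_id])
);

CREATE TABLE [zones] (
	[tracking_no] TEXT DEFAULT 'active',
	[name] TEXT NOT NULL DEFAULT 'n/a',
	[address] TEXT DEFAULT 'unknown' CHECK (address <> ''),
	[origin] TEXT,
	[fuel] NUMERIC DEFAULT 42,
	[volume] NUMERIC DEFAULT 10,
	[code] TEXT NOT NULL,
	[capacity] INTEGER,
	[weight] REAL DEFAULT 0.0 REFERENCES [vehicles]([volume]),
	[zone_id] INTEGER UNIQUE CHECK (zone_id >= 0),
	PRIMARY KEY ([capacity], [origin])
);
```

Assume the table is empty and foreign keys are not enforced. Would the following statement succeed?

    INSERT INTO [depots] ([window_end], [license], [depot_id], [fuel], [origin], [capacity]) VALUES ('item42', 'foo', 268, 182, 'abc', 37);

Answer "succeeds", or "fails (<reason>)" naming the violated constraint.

succeeds

NOT NULL columns: capacity is supplied.
CHECK constraints: 'item42' satisfies (window_end <> ''); 'foo' satisfies (license <> '').
No constraint is violated.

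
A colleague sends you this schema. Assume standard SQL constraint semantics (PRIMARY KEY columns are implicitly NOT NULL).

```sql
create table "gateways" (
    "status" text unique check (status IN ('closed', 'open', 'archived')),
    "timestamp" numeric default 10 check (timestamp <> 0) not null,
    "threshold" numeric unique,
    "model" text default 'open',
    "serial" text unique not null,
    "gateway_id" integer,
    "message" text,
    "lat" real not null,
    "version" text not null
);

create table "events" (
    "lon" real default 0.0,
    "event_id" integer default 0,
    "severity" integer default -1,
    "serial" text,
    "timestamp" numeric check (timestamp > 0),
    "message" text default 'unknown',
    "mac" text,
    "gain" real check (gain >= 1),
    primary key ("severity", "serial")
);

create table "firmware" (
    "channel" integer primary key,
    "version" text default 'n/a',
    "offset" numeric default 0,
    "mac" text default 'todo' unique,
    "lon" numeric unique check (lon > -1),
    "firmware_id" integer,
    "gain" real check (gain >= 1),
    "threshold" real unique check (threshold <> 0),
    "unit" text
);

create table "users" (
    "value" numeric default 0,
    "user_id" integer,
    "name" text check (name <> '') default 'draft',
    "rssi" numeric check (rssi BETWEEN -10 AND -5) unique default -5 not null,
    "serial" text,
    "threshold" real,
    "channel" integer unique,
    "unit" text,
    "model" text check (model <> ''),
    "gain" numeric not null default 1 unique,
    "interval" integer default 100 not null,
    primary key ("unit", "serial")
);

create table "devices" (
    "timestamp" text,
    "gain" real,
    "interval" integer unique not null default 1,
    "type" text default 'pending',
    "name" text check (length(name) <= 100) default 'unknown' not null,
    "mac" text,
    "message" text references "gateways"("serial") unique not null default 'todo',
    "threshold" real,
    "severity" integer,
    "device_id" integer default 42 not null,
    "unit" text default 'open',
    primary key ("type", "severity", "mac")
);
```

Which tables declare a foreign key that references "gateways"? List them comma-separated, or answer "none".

devices

- devices.message references gateways(serial).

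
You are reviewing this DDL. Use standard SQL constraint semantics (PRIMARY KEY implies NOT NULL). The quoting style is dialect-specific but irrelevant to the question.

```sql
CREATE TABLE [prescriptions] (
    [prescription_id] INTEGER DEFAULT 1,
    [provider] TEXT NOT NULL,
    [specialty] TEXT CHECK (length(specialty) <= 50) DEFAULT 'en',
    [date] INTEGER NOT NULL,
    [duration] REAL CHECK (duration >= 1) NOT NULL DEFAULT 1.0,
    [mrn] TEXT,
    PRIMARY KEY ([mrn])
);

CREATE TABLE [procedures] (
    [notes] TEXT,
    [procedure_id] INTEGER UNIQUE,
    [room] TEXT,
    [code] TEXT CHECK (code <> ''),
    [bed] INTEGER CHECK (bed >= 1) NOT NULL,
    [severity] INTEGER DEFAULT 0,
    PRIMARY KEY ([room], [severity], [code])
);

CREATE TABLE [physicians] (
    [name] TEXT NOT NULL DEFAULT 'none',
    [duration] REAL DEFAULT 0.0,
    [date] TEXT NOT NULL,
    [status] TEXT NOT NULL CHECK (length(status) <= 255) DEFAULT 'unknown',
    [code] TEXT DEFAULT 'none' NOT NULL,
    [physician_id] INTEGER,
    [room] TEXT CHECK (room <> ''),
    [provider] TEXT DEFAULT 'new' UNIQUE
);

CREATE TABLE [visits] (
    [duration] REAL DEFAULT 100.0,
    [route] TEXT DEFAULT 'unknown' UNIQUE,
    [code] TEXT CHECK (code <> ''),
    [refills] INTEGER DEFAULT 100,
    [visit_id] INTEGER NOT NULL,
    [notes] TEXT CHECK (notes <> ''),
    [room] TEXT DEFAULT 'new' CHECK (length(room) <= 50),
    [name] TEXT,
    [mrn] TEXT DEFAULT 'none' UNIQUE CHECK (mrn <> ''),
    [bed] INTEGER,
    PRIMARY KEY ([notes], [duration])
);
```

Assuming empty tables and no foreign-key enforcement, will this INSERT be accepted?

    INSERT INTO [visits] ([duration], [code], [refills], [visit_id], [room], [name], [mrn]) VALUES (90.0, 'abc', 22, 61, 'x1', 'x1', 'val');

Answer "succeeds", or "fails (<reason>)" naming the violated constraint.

fails (NOT NULL on notes)

notes is omitted from the column list and has no DEFAULT, so it would receive NULL.
But notes is part of the PRIMARY KEY (implied NOT NULL).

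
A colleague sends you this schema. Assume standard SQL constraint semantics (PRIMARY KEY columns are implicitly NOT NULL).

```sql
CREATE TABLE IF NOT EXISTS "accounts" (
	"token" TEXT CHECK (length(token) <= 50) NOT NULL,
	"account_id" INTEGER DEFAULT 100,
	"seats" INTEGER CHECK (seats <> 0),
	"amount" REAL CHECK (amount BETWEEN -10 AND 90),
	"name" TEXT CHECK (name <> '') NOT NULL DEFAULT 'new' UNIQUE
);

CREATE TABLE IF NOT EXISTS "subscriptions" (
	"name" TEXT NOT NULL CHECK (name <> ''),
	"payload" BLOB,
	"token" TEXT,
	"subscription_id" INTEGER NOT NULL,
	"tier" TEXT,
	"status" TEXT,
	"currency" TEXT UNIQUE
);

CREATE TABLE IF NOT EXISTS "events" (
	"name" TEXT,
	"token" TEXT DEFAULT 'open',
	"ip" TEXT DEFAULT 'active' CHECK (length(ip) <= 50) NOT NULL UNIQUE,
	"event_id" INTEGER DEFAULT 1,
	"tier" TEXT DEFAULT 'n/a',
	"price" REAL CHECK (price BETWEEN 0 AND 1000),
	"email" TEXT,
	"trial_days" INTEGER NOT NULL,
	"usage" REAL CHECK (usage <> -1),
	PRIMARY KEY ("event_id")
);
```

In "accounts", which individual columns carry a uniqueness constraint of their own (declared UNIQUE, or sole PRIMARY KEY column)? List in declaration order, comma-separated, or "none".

name

- token: no UNIQUE or single-column PK constraint.
- account_id: no UNIQUE or single-column PK constraint.
- seats: no UNIQUE or single-column PK constraint.
- amount: no UNIQUE or single-column PK constraint.
- name: declared UNIQUE → unique.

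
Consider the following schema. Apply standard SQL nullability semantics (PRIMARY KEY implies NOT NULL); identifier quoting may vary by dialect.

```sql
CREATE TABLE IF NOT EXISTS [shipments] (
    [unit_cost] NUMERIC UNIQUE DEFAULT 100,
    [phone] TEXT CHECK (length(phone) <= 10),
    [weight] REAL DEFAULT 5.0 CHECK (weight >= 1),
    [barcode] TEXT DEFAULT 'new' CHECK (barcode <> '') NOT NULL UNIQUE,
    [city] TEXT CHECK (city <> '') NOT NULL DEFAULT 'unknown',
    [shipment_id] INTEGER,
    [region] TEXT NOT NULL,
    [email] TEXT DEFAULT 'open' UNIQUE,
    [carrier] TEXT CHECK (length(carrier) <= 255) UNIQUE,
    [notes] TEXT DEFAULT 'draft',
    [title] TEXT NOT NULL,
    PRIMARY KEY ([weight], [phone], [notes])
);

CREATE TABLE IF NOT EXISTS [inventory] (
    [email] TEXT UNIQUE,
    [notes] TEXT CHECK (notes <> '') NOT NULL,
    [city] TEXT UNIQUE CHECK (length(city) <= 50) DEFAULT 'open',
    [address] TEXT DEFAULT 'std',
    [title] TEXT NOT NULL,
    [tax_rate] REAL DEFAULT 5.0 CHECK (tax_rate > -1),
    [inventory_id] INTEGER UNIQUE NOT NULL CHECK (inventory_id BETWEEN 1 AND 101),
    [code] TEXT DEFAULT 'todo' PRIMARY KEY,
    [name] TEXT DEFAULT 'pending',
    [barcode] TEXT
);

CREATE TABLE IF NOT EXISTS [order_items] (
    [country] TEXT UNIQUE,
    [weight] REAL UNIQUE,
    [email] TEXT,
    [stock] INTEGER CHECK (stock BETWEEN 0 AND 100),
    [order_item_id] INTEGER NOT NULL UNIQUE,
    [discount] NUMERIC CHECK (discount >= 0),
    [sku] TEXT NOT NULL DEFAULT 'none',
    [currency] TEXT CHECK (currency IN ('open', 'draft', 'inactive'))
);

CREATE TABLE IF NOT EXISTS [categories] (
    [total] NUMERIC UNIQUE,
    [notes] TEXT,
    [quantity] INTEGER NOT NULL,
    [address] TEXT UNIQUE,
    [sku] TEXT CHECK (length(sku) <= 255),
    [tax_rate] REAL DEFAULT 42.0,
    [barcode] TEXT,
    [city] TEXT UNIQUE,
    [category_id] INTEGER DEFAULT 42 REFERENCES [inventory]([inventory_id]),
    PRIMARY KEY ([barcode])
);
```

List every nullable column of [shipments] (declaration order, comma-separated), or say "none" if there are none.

unit_cost, shipment_id, email, carrier

- unit_cost: UNIQUE does not imply NOT NULL → nullable.
- phone: part of the PRIMARY KEY, which implies NOT NULL → not nullable.
- weight: part of the PRIMARY KEY, which implies NOT NULL → not nullable.
- barcode: declared NOT NULL → not nullable.
- city: declared NOT NULL → not nullable.
- shipment_id: no NOT NULL constraint applies → nullable.
- region: declared NOT NULL → not nullable.
- email: UNIQUE does not imply NOT NULL → nullable.
- carrier: CHECK does not forbid NULL (a CHECK constraint passes when its expression is NULL) → nullable.
- notes: part of the PRIMARY KEY, which implies NOT NULL → not nullable.
- title: declared NOT NULL → not nullable.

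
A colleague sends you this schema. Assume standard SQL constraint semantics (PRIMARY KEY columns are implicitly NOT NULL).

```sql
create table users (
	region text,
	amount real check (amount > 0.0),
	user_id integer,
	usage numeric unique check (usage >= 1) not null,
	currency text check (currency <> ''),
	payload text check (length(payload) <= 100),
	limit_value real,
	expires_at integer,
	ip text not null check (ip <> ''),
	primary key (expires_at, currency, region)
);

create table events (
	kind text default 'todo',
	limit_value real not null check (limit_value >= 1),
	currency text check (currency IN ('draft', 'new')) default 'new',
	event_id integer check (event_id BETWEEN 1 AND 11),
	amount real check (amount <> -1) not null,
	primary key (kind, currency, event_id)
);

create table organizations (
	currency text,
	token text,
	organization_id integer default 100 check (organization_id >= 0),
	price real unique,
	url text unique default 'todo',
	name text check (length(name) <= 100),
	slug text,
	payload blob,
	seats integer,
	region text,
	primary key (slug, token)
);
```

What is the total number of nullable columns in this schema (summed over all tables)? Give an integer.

12

users: 4 nullable (amount, user_id, payload, limit_value — PK (expires_at, currency, region) and explicit NOT NULL columns excluded).
events: 0 nullable (none — PK (kind, currency, event_id) and explicit NOT NULL columns excluded).
organizations: 8 nullable (currency, organization_id, price, url, name, payload, seats, region — PK (slug, token) and explicit NOT NULL columns excluded).
Total: 4 + 0 + 8 = 12.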